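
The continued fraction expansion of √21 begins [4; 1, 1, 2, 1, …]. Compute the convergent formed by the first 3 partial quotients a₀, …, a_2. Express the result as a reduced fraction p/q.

a_0 = 4: 4/1
a_1 = 1: 5/1
a_2 = 1: 9/2

9/2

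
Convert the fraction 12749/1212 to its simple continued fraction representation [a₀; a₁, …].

[10; 1, 1, 12, 1, 2, 15]

⌊12749/1212⌋ = 10, remainder 629
⌊1212/629⌋ = 1, remainder 583
⌊629/583⌋ = 1, remainder 46
⌊583/46⌋ = 12, remainder 31
⌊46/31⌋ = 1, remainder 15
⌊31/15⌋ = 2, remainder 1
⌊15/1⌋ = 15, remainder 0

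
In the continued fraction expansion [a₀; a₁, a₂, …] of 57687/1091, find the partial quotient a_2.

⌊57687/1091⌋ = 52, remainder 955
⌊1091/955⌋ = 1, remainder 136
⌊955/136⌋ = 7, remainder 3

7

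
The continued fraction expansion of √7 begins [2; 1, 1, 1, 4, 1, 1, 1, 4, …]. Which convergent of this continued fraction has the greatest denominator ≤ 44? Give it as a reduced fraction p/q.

a_0 = 2: 2/1  (≤ bound)
a_1 = 1: 3/1  (≤ bound)
a_2 = 1: 5/2  (≤ bound)
a_3 = 1: 8/3  (≤ bound)
a_4 = 4: 37/14  (≤ bound)
a_5 = 1: 45/17  (≤ bound)
a_6 = 1: 82/31  (≤ bound)
a_7 = 1: 127/48  (> 44, stop)

82/31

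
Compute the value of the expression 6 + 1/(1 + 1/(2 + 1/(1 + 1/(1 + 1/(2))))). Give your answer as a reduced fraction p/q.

121/18

a_0 = 6: 6/1
a_1 = 1: 7/1
a_2 = 2: 20/3
a_3 = 1: 27/4
a_4 = 1: 47/7
a_5 = 2: 121/18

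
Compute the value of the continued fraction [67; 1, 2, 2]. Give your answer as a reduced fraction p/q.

474/7

a_0 = 67: 67/1
a_1 = 1: 68/1
a_2 = 2: 203/3
a_3 = 2: 474/7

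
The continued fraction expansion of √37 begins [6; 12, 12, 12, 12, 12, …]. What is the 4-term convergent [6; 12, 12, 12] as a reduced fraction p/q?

10657/1752

a_0 = 6: 6/1
a_1 = 12: 73/12
a_2 = 12: 882/145
a_3 = 12: 10657/1752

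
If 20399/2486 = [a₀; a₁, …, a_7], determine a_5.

2

Repeatedly divide and take the remainder:
20399 ÷ 2486 → quotient 8, remainder 511
2486 ÷ 511 → quotient 4, remainder 442
511 ÷ 442 → quotient 1, remainder 69
442 ÷ 69 → quotient 6, remainder 28
69 ÷ 28 → quotient 2, remainder 13
28 ÷ 13 → quotient 2, remainder 2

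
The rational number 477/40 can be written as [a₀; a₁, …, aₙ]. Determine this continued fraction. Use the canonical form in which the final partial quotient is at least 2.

⌊477/40⌋ = 11, remainder 37
⌊40/37⌋ = 1, remainder 3
⌊37/3⌋ = 12, remainder 1
⌊3/1⌋ = 3, remainder 0

[11; 1, 12, 3]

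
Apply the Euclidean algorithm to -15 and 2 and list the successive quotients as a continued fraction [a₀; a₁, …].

Apply division with remainder until the remainder is 0:
⌊-15/2⌋ = -8, remainder 1
⌊2/1⌋ = 2, remainder 0

[-8; 2]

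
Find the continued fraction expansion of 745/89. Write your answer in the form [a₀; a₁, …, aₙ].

Repeatedly divide and take the remainder:
745 ÷ 89 → quotient 8, remainder 33
89 ÷ 33 → quotient 2, remainder 23
33 ÷ 23 → quotient 1, remainder 10
23 ÷ 10 → quotient 2, remainder 3
10 ÷ 3 → quotient 3, remainder 1
3 ÷ 1 → quotient 3, remainder 0

[8; 2, 1, 2, 3, 3]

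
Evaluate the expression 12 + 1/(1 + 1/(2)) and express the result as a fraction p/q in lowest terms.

38/3

Start with 2.
1 + 1/(2/1) = 1 + 1/2 = 3/2
12 + 1/(3/2) = 12 + 2/3 = 38/3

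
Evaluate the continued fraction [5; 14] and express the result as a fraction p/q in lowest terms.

a_0 = 5: 5/1
a_1 = 14: 71/14

71/14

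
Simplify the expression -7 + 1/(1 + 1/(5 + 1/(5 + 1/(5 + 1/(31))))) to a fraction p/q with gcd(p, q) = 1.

-30943/5022

a_0 = -7: -7/1
a_1 = 1: -6/1
a_2 = 5: -37/6
a_3 = 5: -191/31
a_4 = 5: -992/161
a_5 = 31: -30943/5022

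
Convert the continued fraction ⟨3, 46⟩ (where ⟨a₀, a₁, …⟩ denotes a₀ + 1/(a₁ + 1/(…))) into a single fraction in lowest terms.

a_0 = 3: 3/1
a_1 = 46: 139/46

139/46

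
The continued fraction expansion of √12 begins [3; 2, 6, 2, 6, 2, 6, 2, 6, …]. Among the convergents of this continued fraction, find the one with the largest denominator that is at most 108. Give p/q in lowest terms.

a_0 = 3: 3/1  (≤ bound)
a_1 = 2: 7/2  (≤ bound)
a_2 = 6: 45/13  (≤ bound)
a_3 = 2: 97/28  (≤ bound)
a_4 = 6: 627/181  (> 108, stop)

97/28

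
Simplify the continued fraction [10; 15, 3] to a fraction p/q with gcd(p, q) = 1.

Work from the innermost term outward:
Start with 3.
15 + 1/(3/1) = 15 + 1/3 = 46/3
10 + 1/(46/3) = 10 + 3/46 = 463/46

463/46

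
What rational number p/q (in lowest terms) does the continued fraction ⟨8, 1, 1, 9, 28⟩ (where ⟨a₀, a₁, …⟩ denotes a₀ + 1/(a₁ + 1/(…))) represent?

4553/534

Starting at the tail and folding back:
Start with 28.
9 + 1/(28/1) = 9 + 1/28 = 253/28
1 + 1/(253/28) = 1 + 28/253 = 281/253
1 + 1/(281/253) = 1 + 253/281 = 534/281
8 + 1/(534/281) = 8 + 281/534 = 4553/534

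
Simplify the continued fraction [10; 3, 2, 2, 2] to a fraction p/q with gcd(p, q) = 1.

Start with 2.
2 + 1/(2/1) = 2 + 1/2 = 5/2
2 + 1/(5/2) = 2 + 2/5 = 12/5
3 + 1/(12/5) = 3 + 5/12 = 41/12
10 + 1/(41/12) = 10 + 12/41 = 422/41

422/41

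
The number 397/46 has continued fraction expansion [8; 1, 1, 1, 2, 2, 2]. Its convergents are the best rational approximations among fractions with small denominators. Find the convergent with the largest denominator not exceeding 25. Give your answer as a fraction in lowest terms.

164/19

a_0 = 8: 8/1  (≤ bound)
a_1 = 1: 9/1  (≤ bound)
a_2 = 1: 17/2  (≤ bound)
a_3 = 1: 26/3  (≤ bound)
a_4 = 2: 69/8  (≤ bound)
a_5 = 2: 164/19  (≤ bound)
a_6 = 2: 397/46  (> 25, stop)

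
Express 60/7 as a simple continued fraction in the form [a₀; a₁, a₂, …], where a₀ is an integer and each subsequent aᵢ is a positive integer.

60 = 8·7 + 4, so a_0 = 8
7 = 1·4 + 3, so a_1 = 1
4 = 1·3 + 1, so a_2 = 1
3 = 3·1 + 0, so a_3 = 3

[8; 1, 1, 3]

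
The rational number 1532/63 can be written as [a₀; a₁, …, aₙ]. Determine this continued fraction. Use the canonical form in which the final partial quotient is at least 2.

[24; 3, 6, 1, 2]

1532 ÷ 63 → quotient 24, remainder 20
63 ÷ 20 → quotient 3, remainder 3
20 ÷ 3 → quotient 6, remainder 2
3 ÷ 2 → quotient 1, remainder 1
2 ÷ 1 → quotient 2, remainder 0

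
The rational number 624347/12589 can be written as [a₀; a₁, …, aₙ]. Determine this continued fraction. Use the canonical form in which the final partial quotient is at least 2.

Repeatedly divide and take the remainder:
624347 ÷ 12589 → quotient 49, remainder 7486
12589 ÷ 7486 → quotient 1, remainder 5103
7486 ÷ 5103 → quotient 1, remainder 2383
5103 ÷ 2383 → quotient 2, remainder 337
2383 ÷ 337 → quotient 7, remainder 24
337 ÷ 24 → quotient 14, remainder 1
24 ÷ 1 → quotient 24, remainder 0

[49; 1, 1, 2, 7, 14, 24]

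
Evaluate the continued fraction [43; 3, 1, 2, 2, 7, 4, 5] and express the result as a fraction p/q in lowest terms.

180996/4183

Start with 5.
4 + 1/(5/1) = 4 + 1/5 = 21/5
7 + 1/(21/5) = 7 + 5/21 = 152/21
2 + 1/(152/21) = 2 + 21/152 = 325/152
2 + 1/(325/152) = 2 + 152/325 = 802/325
1 + 1/(802/325) = 1 + 325/802 = 1127/802
3 + 1/(1127/802) = 3 + 802/1127 = 4183/1127
43 + 1/(4183/1127) = 43 + 1127/4183 = 180996/4183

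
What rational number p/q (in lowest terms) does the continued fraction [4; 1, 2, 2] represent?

a_0 = 4: 4/1
a_1 = 1: 5/1
a_2 = 2: 14/3
a_3 = 2: 33/7

33/7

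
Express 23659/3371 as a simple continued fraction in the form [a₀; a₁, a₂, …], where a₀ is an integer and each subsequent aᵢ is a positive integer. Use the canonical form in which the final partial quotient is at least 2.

23659 = 7·3371 + 62, so a_0 = 7
3371 = 54·62 + 23, so a_1 = 54
62 = 2·23 + 16, so a_2 = 2
23 = 1·16 + 7, so a_3 = 1
16 = 2·7 + 2, so a_4 = 2
7 = 3·2 + 1, so a_5 = 3
2 = 2·1 + 0, so a_6 = 2

[7; 54, 2, 1, 2, 3, 2]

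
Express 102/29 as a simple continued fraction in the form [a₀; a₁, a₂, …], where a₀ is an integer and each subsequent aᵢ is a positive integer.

102 ÷ 29 → quotient 3, remainder 15
29 ÷ 15 → quotient 1, remainder 14
15 ÷ 14 → quotient 1, remainder 1
14 ÷ 1 → quotient 14, remainder 0

[3; 1, 1, 14]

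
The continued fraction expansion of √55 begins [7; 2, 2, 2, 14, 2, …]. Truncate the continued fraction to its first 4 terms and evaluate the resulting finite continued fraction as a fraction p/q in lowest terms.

89/12

Start with 2.
2 + 1/(2/1) = 2 + 1/2 = 5/2
2 + 1/(5/2) = 2 + 2/5 = 12/5
7 + 1/(12/5) = 7 + 5/12 = 89/12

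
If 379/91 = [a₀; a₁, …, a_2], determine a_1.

6

Repeatedly divide and take the remainder:
⌊379/91⌋ = 4, remainder 15
⌊91/15⌋ = 6, remainder 1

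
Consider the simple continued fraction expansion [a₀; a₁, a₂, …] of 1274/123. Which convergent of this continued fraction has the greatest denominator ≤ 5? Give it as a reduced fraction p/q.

a_0 = 10: 10/1  (≤ bound)
a_1 = 2: 21/2  (≤ bound)
a_2 = 1: 31/3  (≤ bound)
a_3 = 3: 114/11  (> 5, stop)

31/3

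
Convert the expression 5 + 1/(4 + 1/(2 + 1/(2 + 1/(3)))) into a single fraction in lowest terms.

Collapse the nested fraction from the inside out:
Start with 3.
2 + 1/(3/1) = 2 + 1/3 = 7/3
2 + 1/(7/3) = 2 + 3/7 = 17/7
4 + 1/(17/7) = 4 + 7/17 = 75/17
5 + 1/(75/17) = 5 + 17/75 = 392/75

392/75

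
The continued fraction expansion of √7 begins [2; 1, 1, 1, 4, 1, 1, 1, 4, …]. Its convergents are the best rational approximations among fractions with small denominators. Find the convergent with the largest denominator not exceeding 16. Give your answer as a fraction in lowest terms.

37/14

a_0 = 2: 2/1  (≤ bound)
a_1 = 1: 3/1  (≤ bound)
a_2 = 1: 5/2  (≤ bound)
a_3 = 1: 8/3  (≤ bound)
a_4 = 4: 37/14  (≤ bound)
a_5 = 1: 45/17  (> 16, stop)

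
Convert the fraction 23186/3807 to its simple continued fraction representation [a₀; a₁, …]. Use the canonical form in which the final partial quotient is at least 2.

[6; 11, 14, 1, 22]

23186 = 6·3807 + 344, so a_0 = 6
3807 = 11·344 + 23, so a_1 = 11
344 = 14·23 + 22, so a_2 = 14
23 = 1·22 + 1, so a_3 = 1
22 = 22·1 + 0, so a_4 = 22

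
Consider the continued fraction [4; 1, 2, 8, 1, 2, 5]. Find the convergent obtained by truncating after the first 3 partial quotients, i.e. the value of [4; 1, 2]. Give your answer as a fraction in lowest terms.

14/3

a_0 = 4: 4/1
a_1 = 1: 5/1
a_2 = 2: 14/3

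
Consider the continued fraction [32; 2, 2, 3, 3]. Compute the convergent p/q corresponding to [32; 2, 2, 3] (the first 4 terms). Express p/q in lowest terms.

a_0 = 32: 32/1
a_1 = 2: 65/2
a_2 = 2: 162/5
a_3 = 3: 551/17

551/17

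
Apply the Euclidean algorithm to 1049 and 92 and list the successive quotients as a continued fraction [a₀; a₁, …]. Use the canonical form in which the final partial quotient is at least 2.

[11; 2, 2, 18]

Run the Euclidean algorithm, recording each quotient:
1049 ÷ 92 → quotient 11, remainder 37
92 ÷ 37 → quotient 2, remainder 18
37 ÷ 18 → quotient 2, remainder 1
18 ÷ 1 → quotient 18, remainder 0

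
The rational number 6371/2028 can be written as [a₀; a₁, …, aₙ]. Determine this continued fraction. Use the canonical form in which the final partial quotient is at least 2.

[3; 7, 15, 9, 2]

Apply division with remainder until the remainder is 0:
⌊6371/2028⌋ = 3, remainder 287
⌊2028/287⌋ = 7, remainder 19
⌊287/19⌋ = 15, remainder 2
⌊19/2⌋ = 9, remainder 1
⌊2/1⌋ = 2, remainder 0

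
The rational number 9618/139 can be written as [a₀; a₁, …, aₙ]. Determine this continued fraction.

⌊9618/139⌋ = 69, remainder 27
⌊139/27⌋ = 5, remainder 4
⌊27/4⌋ = 6, remainder 3
⌊4/3⌋ = 1, remainder 1
⌊3/1⌋ = 3, remainder 0

[69; 5, 6, 1, 3]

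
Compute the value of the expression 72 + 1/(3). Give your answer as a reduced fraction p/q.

217/3

Start with 3.
72 + 1/(3/1) = 72 + 1/3 = 217/3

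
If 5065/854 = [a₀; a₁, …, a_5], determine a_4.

5065 = 5·854 + 795, so a_0 = 5
854 = 1·795 + 59, so a_1 = 1
795 = 13·59 + 28, so a_2 = 13
59 = 2·28 + 3, so a_3 = 2
28 = 9·3 + 1, so a_4 = 9

9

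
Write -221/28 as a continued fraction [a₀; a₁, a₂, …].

Apply division with remainder until the remainder is 0:
-221 ÷ 28 → quotient -8, remainder 3
28 ÷ 3 → quotient 9, remainder 1
3 ÷ 1 → quotient 3, remainder 0

[-8; 9, 3]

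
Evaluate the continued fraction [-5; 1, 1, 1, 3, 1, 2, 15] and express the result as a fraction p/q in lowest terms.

Start with 15.
2 + 1/(15/1) = 2 + 1/15 = 31/15
1 + 1/(31/15) = 1 + 15/31 = 46/31
3 + 1/(46/31) = 3 + 31/46 = 169/46
1 + 1/(169/46) = 1 + 46/169 = 215/169
1 + 1/(215/169) = 1 + 169/215 = 384/215
1 + 1/(384/215) = 1 + 215/384 = 599/384
-5 + 1/(599/384) = -5 + 384/599 = -2611/599

-2611/599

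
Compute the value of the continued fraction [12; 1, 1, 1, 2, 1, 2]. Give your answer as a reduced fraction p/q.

Starting at the tail and folding back:
Start with 2.
1 + 1/(2/1) = 1 + 1/2 = 3/2
2 + 1/(3/2) = 2 + 2/3 = 8/3
1 + 1/(8/3) = 1 + 3/8 = 11/8
1 + 1/(11/8) = 1 + 8/11 = 19/11
1 + 1/(19/11) = 1 + 11/19 = 30/19
12 + 1/(30/19) = 12 + 19/30 = 379/30

379/30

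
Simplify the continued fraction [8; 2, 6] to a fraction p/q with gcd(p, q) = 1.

110/13

Use the convergent recurrence hₖ = aₖ·hₖ₋₁ + hₖ₋₂ (and likewise for the denominators kₖ):
a_0 = 8: 8/1
a_1 = 2: 17/2
a_2 = 6: 110/13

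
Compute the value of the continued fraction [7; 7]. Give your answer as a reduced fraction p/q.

50/7

Use the convergent recurrence hₖ = aₖ·hₖ₋₁ + hₖ₋₂ (and likewise for the denominators kₖ):
a_0 = 7: 7/1
a_1 = 7: 50/7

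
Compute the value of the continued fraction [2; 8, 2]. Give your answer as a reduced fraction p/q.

Work from the innermost term outward:
Start with 2.
8 + 1/(2/1) = 8 + 1/2 = 17/2
2 + 1/(17/2) = 2 + 2/17 = 36/17

36/17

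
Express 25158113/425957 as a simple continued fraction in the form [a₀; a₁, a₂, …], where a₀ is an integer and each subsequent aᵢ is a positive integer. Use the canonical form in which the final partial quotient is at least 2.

[59; 15, 1, 59, 6, 3, 23]

25158113 = 59·425957 + 26650, so a_0 = 59
425957 = 15·26650 + 26207, so a_1 = 15
26650 = 1·26207 + 443, so a_2 = 1
26207 = 59·443 + 70, so a_3 = 59
443 = 6·70 + 23, so a_4 = 6
70 = 3·23 + 1, so a_5 = 3
23 = 23·1 + 0, so a_6 = 23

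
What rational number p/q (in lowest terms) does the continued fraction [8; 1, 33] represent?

Start with 33.
1 + 1/(33/1) = 1 + 1/33 = 34/33
8 + 1/(34/33) = 8 + 33/34 = 305/34

305/34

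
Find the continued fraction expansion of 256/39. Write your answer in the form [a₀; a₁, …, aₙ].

[6; 1, 1, 3, 2, 2]

⌊256/39⌋ = 6, remainder 22
⌊39/22⌋ = 1, remainder 17
⌊22/17⌋ = 1, remainder 5
⌊17/5⌋ = 3, remainder 2
⌊5/2⌋ = 2, remainder 1
⌊2/1⌋ = 2, remainder 0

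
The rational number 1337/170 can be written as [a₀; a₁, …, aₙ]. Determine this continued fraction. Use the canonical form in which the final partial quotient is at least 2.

1337 = 7·170 + 147, so a_0 = 7
170 = 1·147 + 23, so a_1 = 1
147 = 6·23 + 9, so a_2 = 6
23 = 2·9 + 5, so a_3 = 2
9 = 1·5 + 4, so a_4 = 1
5 = 1·4 + 1, so a_5 = 1
4 = 4·1 + 0, so a_6 = 4

[7; 1, 6, 2, 1, 1, 4]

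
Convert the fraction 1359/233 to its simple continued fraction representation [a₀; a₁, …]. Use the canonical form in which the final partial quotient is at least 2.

[5; 1, 4, 1, 38]

⌊1359/233⌋ = 5, remainder 194
⌊233/194⌋ = 1, remainder 39
⌊194/39⌋ = 4, remainder 38
⌊39/38⌋ = 1, remainder 1
⌊38/1⌋ = 38, remainder 0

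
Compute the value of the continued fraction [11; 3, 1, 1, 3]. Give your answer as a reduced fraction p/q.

282/25

Compute successive convergents:
a_0 = 11: 11/1
a_1 = 3: 34/3
a_2 = 1: 45/4
a_3 = 1: 79/7
a_4 = 3: 282/25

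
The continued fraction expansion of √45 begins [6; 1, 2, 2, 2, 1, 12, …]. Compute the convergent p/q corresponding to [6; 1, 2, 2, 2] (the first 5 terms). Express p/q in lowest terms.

114/17

Starting at the tail and folding back:
Start with 2.
2 + 1/(2/1) = 2 + 1/2 = 5/2
2 + 1/(5/2) = 2 + 2/5 = 12/5
1 + 1/(12/5) = 1 + 5/12 = 17/12
6 + 1/(17/12) = 6 + 12/17 = 114/17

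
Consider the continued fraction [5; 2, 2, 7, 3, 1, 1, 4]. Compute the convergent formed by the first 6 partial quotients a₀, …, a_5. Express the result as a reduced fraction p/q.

827/153

Use the convergent recurrence hₖ = aₖ·hₖ₋₁ + hₖ₋₂ (and likewise for the denominators kₖ):
a_0 = 5: 5/1
a_1 = 2: 11/2
a_2 = 2: 27/5
a_3 = 7: 200/37
a_4 = 3: 627/116
a_5 = 1: 827/153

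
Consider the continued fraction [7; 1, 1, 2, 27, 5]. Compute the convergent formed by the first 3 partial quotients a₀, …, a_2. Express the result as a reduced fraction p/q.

Start with 1.
1 + 1/(1/1) = 1 + 1/1 = 2/1
7 + 1/(2/1) = 7 + 1/2 = 15/2

15/2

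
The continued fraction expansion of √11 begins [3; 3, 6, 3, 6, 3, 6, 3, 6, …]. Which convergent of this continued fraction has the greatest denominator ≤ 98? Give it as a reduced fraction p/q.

199/60

a_0 = 3: 3/1  (≤ bound)
a_1 = 3: 10/3  (≤ bound)
a_2 = 6: 63/19  (≤ bound)
a_3 = 3: 199/60  (≤ bound)
a_4 = 6: 1257/379  (> 98, stop)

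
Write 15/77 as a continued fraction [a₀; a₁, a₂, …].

Apply division with remainder until the remainder is 0:
15 = 0·77 + 15, so a_0 = 0
77 = 5·15 + 2, so a_1 = 5
15 = 7·2 + 1, so a_2 = 7
2 = 2·1 + 0, so a_3 = 2

[0; 5, 7, 2]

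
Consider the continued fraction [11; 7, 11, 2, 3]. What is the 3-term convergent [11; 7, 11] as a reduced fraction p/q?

869/78

a_0 = 11: 11/1
a_1 = 7: 78/7
a_2 = 11: 869/78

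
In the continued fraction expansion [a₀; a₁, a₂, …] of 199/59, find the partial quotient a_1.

199 ÷ 59 → quotient 3, remainder 22
59 ÷ 22 → quotient 2, remainder 15

2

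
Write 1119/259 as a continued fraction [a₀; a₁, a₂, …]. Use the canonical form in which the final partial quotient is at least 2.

Run the Euclidean algorithm, recording each quotient:
⌊1119/259⌋ = 4, remainder 83
⌊259/83⌋ = 3, remainder 10
⌊83/10⌋ = 8, remainder 3
⌊10/3⌋ = 3, remainder 1
⌊3/1⌋ = 3, remainder 0

[4; 3, 8, 3, 3]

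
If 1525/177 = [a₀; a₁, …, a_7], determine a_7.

13

⌊1525/177⌋ = 8, remainder 109
⌊177/109⌋ = 1, remainder 68
⌊109/68⌋ = 1, remainder 41
⌊68/41⌋ = 1, remainder 27
⌊41/27⌋ = 1, remainder 14
⌊27/14⌋ = 1, remainder 13
⌊14/13⌋ = 1, remainder 1
⌊13/1⌋ = 13, remainder 0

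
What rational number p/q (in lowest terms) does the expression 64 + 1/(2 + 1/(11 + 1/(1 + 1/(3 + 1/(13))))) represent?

Compute successive convergents:
a_0 = 64: 64/1
a_1 = 2: 129/2
a_2 = 11: 1483/23
a_3 = 1: 1612/25
a_4 = 3: 6319/98
a_5 = 13: 83759/1299

83759/1299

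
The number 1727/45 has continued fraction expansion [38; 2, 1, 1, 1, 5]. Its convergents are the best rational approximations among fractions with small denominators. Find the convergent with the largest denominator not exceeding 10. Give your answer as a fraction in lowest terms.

a_0 = 38: 38/1  (≤ bound)
a_1 = 2: 77/2  (≤ bound)
a_2 = 1: 115/3  (≤ bound)
a_3 = 1: 192/5  (≤ bound)
a_4 = 1: 307/8  (≤ bound)
a_5 = 5: 1727/45  (> 10, stop)

307/8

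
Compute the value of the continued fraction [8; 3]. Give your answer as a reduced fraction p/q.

a_0 = 8: 8/1
a_1 = 3: 25/3

25/3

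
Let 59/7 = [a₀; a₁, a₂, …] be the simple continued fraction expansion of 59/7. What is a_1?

Repeatedly divide and take the remainder:
59 = 8·7 + 3, so a_0 = 8
7 = 2·3 + 1, so a_1 = 2

2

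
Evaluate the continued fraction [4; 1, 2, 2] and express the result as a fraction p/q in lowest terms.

33/7

a_0 = 4: 4/1
a_1 = 1: 5/1
a_2 = 2: 14/3
a_3 = 2: 33/7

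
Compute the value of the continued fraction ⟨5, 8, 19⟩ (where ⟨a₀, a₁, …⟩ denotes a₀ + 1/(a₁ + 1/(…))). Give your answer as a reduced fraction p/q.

784/153

a_0 = 5: 5/1
a_1 = 8: 41/8
a_2 = 19: 784/153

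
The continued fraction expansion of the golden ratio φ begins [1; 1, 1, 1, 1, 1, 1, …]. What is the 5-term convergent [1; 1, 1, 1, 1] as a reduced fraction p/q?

8/5

a_0 = 1: 1/1
a_1 = 1: 2/1
a_2 = 1: 3/2
a_3 = 1: 5/3
a_4 = 1: 8/5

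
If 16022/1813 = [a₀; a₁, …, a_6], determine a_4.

1

16022 ÷ 1813 → quotient 8, remainder 1518
1813 ÷ 1518 → quotient 1, remainder 295
1518 ÷ 295 → quotient 5, remainder 43
295 ÷ 43 → quotient 6, remainder 37
43 ÷ 37 → quotient 1, remainder 6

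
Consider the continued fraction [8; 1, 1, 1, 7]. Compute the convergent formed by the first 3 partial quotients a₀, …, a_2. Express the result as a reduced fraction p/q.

17/2

Compute successive convergents:
a_0 = 8: 8/1
a_1 = 1: 9/1
a_2 = 1: 17/2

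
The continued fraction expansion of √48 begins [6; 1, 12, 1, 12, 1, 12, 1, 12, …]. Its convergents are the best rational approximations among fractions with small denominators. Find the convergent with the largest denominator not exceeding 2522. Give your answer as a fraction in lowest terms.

a_0 = 6: 6/1  (≤ bound)
a_1 = 1: 7/1  (≤ bound)
a_2 = 12: 90/13  (≤ bound)
a_3 = 1: 97/14  (≤ bound)
a_4 = 12: 1254/181  (≤ bound)
a_5 = 1: 1351/195  (≤ bound)
a_6 = 12: 17466/2521  (≤ bound)
a_7 = 1: 18817/2716  (> 2522, stop)

17466/2521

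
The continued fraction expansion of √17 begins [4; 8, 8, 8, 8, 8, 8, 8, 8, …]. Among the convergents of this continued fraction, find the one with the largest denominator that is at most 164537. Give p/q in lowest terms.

a_0 = 4: 4/1  (≤ bound)
a_1 = 8: 33/8  (≤ bound)
a_2 = 8: 268/65  (≤ bound)
a_3 = 8: 2177/528  (≤ bound)
a_4 = 8: 17684/4289  (≤ bound)
a_5 = 8: 143649/34840  (≤ bound)
a_6 = 8: 1166876/283009  (> 164537, stop)

143649/34840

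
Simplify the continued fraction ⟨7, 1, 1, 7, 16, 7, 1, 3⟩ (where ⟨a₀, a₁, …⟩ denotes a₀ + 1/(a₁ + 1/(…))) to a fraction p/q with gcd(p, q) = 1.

Use the convergent recurrence hₖ = aₖ·hₖ₋₁ + hₖ₋₂ (and likewise for the denominators kₖ):
a_0 = 7: 7/1
a_1 = 1: 8/1
a_2 = 1: 15/2
a_3 = 7: 113/15
a_4 = 16: 1823/242
a_5 = 7: 12874/1709
a_6 = 1: 14697/1951
a_7 = 3: 56965/7562

56965/7562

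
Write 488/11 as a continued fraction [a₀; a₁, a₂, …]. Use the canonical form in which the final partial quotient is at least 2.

[44; 2, 1, 3]

488 ÷ 11 → quotient 44, remainder 4
11 ÷ 4 → quotient 2, remainder 3
4 ÷ 3 → quotient 1, remainder 1
3 ÷ 1 → quotient 3, remainder 0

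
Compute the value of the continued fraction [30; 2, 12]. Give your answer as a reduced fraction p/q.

a_0 = 30: 30/1
a_1 = 2: 61/2
a_2 = 12: 762/25

762/25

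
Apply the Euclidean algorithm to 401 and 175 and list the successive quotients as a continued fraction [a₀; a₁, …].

[2; 3, 2, 3, 7]

Apply division with remainder until the remainder is 0:
401 ÷ 175 → quotient 2, remainder 51
175 ÷ 51 → quotient 3, remainder 22
51 ÷ 22 → quotient 2, remainder 7
22 ÷ 7 → quotient 3, remainder 1
7 ÷ 1 → quotient 7, remainder 0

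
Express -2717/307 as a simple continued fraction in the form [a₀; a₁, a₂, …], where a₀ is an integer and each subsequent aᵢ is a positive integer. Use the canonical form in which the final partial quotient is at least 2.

Run the Euclidean algorithm, recording each quotient:
⌊-2717/307⌋ = -9, remainder 46
⌊307/46⌋ = 6, remainder 31
⌊46/31⌋ = 1, remainder 15
⌊31/15⌋ = 2, remainder 1
⌊15/1⌋ = 15, remainder 0

[-9; 6, 1, 2, 15]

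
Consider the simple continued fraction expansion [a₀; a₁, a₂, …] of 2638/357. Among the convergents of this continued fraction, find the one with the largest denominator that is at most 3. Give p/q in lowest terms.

a_0 = 7: 7/1  (≤ bound)
a_1 = 2: 15/2  (≤ bound)
a_2 = 1: 22/3  (≤ bound)
a_3 = 1: 37/5  (> 3, stop)

22/3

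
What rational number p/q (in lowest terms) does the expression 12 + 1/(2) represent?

25/2

Start with 2.
12 + 1/(2/1) = 12 + 1/2 = 25/2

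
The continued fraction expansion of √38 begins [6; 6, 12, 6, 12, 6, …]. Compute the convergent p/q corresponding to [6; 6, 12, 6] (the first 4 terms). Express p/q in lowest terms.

a_0 = 6: 6/1
a_1 = 6: 37/6
a_2 = 12: 450/73
a_3 = 6: 2737/444

2737/444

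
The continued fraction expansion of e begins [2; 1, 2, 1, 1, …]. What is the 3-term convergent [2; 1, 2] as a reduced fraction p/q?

a_0 = 2: 2/1
a_1 = 1: 3/1
a_2 = 2: 8/3

8/3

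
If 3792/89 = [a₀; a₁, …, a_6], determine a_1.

1

3792 = 42·89 + 54, so a_0 = 42
89 = 1·54 + 35, so a_1 = 1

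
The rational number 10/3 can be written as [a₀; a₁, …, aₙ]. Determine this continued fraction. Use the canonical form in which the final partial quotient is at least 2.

[3; 3]

10 = 3·3 + 1, so a_0 = 3
3 = 3·1 + 0, so a_1 = 3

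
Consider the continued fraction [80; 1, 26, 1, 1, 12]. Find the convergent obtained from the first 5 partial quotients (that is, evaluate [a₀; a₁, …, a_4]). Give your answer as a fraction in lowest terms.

Starting at the tail and folding back:
Start with 1.
1 + 1/(1/1) = 1 + 1/1 = 2/1
26 + 1/(2/1) = 26 + 1/2 = 53/2
1 + 1/(53/2) = 1 + 2/53 = 55/53
80 + 1/(55/53) = 80 + 53/55 = 4453/55

4453/55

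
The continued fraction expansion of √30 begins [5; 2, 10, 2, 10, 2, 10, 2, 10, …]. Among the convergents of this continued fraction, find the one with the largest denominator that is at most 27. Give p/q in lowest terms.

List convergents until the denominator exceeds the bound:
a_0 = 5: 5/1  (≤ bound)
a_1 = 2: 11/2  (≤ bound)
a_2 = 10: 115/21  (≤ bound)
a_3 = 2: 241/44  (> 27, stop)

115/21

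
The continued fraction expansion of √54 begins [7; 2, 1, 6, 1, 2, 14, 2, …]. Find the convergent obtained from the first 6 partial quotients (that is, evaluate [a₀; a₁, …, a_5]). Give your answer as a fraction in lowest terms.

Use the convergent recurrence hₖ = aₖ·hₖ₋₁ + hₖ₋₂ (and likewise for the denominators kₖ):
a_0 = 7: 7/1
a_1 = 2: 15/2
a_2 = 1: 22/3
a_3 = 6: 147/20
a_4 = 1: 169/23
a_5 = 2: 485/66

485/66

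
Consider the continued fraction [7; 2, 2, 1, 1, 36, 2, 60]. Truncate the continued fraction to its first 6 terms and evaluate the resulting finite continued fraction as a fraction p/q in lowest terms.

Build up convergents one term at a time:
a_0 = 7: 7/1
a_1 = 2: 15/2
a_2 = 2: 37/5
a_3 = 1: 52/7
a_4 = 1: 89/12
a_5 = 36: 3256/439

3256/439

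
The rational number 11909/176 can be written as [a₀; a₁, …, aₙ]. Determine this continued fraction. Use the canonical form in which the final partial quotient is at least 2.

[67; 1, 1, 1, 58]

⌊11909/176⌋ = 67, remainder 117
⌊176/117⌋ = 1, remainder 59
⌊117/59⌋ = 1, remainder 58
⌊59/58⌋ = 1, remainder 1
⌊58/1⌋ = 58, remainder 0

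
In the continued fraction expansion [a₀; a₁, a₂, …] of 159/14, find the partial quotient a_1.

2

Run the Euclidean algorithm, recording each quotient:
159 = 11·14 + 5, so a_0 = 11
14 = 2·5 + 4, so a_1 = 2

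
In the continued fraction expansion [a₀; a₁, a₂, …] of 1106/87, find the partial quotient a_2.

Apply division with remainder until the remainder is 0:
⌊1106/87⌋ = 12, remainder 62
⌊87/62⌋ = 1, remainder 25
⌊62/25⌋ = 2, remainder 12

2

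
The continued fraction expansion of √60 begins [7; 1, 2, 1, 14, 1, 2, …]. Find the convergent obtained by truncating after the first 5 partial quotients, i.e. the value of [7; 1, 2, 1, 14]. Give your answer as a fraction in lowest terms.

Work from the innermost term outward:
Start with 14.
1 + 1/(14/1) = 1 + 1/14 = 15/14
2 + 1/(15/14) = 2 + 14/15 = 44/15
1 + 1/(44/15) = 1 + 15/44 = 59/44
7 + 1/(59/44) = 7 + 44/59 = 457/59

457/59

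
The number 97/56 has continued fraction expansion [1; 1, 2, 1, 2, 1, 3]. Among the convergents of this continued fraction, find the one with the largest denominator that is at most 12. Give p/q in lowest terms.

19/11

List convergents until the denominator exceeds the bound:
a_0 = 1: 1/1  (≤ bound)
a_1 = 1: 2/1  (≤ bound)
a_2 = 2: 5/3  (≤ bound)
a_3 = 1: 7/4  (≤ bound)
a_4 = 2: 19/11  (≤ bound)
a_5 = 1: 26/15  (> 12, stop)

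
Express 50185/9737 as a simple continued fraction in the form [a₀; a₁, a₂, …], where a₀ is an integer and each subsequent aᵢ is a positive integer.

Repeatedly divide and take the remainder:
⌊50185/9737⌋ = 5, remainder 1500
⌊9737/1500⌋ = 6, remainder 737
⌊1500/737⌋ = 2, remainder 26
⌊737/26⌋ = 28, remainder 9
⌊26/9⌋ = 2, remainder 8
⌊9/8⌋ = 1, remainder 1
⌊8/1⌋ = 8, remainder 0

[5; 6, 2, 28, 2, 1, 8]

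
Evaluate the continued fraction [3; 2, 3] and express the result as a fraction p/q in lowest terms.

a_0 = 3: 3/1
a_1 = 2: 7/2
a_2 = 3: 24/7

24/7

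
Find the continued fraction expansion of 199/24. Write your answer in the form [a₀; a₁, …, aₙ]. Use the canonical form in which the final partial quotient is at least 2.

[8; 3, 2, 3]

⌊199/24⌋ = 8, remainder 7
⌊24/7⌋ = 3, remainder 3
⌊7/3⌋ = 2, remainder 1
⌊3/1⌋ = 3, remainder 0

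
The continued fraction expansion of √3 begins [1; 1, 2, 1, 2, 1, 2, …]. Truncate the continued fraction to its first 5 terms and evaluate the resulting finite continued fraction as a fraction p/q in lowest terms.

Start with 2.
1 + 1/(2/1) = 1 + 1/2 = 3/2
2 + 1/(3/2) = 2 + 2/3 = 8/3
1 + 1/(8/3) = 1 + 3/8 = 11/8
1 + 1/(11/8) = 1 + 8/11 = 19/11

19/11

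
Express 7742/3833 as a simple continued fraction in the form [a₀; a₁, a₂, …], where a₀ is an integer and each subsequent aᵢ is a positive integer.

7742 ÷ 3833 → quotient 2, remainder 76
3833 ÷ 76 → quotient 50, remainder 33
76 ÷ 33 → quotient 2, remainder 10
33 ÷ 10 → quotient 3, remainder 3
10 ÷ 3 → quotient 3, remainder 1
3 ÷ 1 → quotient 3, remainder 0

[2; 50, 2, 3, 3, 3]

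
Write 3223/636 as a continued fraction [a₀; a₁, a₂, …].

[5; 14, 1, 3, 1, 3, 2]

⌊3223/636⌋ = 5, remainder 43
⌊636/43⌋ = 14, remainder 34
⌊43/34⌋ = 1, remainder 9
⌊34/9⌋ = 3, remainder 7
⌊9/7⌋ = 1, remainder 2
⌊7/2⌋ = 3, remainder 1
⌊2/1⌋ = 2, remainder 0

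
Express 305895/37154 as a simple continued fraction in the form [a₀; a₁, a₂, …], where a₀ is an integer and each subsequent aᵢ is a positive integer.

[8; 4, 3, 2, 6, 6, 2, 14]

305895 = 8·37154 + 8663, so a_0 = 8
37154 = 4·8663 + 2502, so a_1 = 4
8663 = 3·2502 + 1157, so a_2 = 3
2502 = 2·1157 + 188, so a_3 = 2
1157 = 6·188 + 29, so a_4 = 6
188 = 6·29 + 14, so a_5 = 6
29 = 2·14 + 1, so a_6 = 2
14 = 14·1 + 0, so a_7 = 14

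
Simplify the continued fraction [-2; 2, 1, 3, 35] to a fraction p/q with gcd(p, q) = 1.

-635/388

Collapse the nested fraction from the inside out:
Start with 35.
3 + 1/(35/1) = 3 + 1/35 = 106/35
1 + 1/(106/35) = 1 + 35/106 = 141/106
2 + 1/(141/106) = 2 + 106/141 = 388/141
-2 + 1/(388/141) = -2 + 141/388 = -635/388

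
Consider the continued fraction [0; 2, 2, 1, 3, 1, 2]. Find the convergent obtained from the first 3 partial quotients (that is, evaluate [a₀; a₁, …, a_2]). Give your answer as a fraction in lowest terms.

a_0 = 0: 0/1
a_1 = 2: 1/2
a_2 = 2: 2/5

2/5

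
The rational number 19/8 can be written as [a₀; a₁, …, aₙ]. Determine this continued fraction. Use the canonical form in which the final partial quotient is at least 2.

[2; 2, 1, 2]

19 ÷ 8 → quotient 2, remainder 3
8 ÷ 3 → quotient 2, remainder 2
3 ÷ 2 → quotient 1, remainder 1
2 ÷ 1 → quotient 2, remainder 0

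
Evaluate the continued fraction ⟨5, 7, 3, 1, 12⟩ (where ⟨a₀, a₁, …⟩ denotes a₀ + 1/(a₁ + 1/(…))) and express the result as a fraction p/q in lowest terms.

1901/370

a_0 = 5: 5/1
a_1 = 7: 36/7
a_2 = 3: 113/22
a_3 = 1: 149/29
a_4 = 12: 1901/370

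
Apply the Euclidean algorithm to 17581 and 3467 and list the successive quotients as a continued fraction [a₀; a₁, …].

17581 ÷ 3467 → quotient 5, remainder 246
3467 ÷ 246 → quotient 14, remainder 23
246 ÷ 23 → quotient 10, remainder 16
23 ÷ 16 → quotient 1, remainder 7
16 ÷ 7 → quotient 2, remainder 2
7 ÷ 2 → quotient 3, remainder 1
2 ÷ 1 → quotient 2, remainder 0

[5; 14, 10, 1, 2, 3, 2]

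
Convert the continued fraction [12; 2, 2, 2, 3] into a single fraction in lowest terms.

509/41

Start with 3.
2 + 1/(3/1) = 2 + 1/3 = 7/3
2 + 1/(7/3) = 2 + 3/7 = 17/7
2 + 1/(17/7) = 2 + 7/17 = 41/17
12 + 1/(41/17) = 12 + 17/41 = 509/41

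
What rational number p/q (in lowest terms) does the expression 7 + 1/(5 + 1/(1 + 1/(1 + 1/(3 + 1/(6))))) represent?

1759/245

a_0 = 7: 7/1
a_1 = 5: 36/5
a_2 = 1: 43/6
a_3 = 1: 79/11
a_4 = 3: 280/39
a_5 = 6: 1759/245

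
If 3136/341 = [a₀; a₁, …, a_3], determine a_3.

6

⌊3136/341⌋ = 9, remainder 67
⌊341/67⌋ = 5, remainder 6
⌊67/6⌋ = 11, remainder 1
⌊6/1⌋ = 6, remainder 0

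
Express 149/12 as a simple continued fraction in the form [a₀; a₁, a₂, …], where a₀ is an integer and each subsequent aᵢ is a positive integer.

Apply division with remainder until the remainder is 0:
⌊149/12⌋ = 12, remainder 5
⌊12/5⌋ = 2, remainder 2
⌊5/2⌋ = 2, remainder 1
⌊2/1⌋ = 2, remainder 0

[12; 2, 2, 2]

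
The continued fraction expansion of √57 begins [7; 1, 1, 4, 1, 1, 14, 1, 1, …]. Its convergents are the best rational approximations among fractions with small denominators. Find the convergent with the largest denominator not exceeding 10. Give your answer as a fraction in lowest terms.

68/9

a_0 = 7: 7/1  (≤ bound)
a_1 = 1: 8/1  (≤ bound)
a_2 = 1: 15/2  (≤ bound)
a_3 = 4: 68/9  (≤ bound)
a_4 = 1: 83/11  (> 10, stop)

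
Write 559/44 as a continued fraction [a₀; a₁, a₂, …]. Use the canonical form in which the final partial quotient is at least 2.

559 = 12·44 + 31, so a_0 = 12
44 = 1·31 + 13, so a_1 = 1
31 = 2·13 + 5, so a_2 = 2
13 = 2·5 + 3, so a_3 = 2
5 = 1·3 + 2, so a_4 = 1
3 = 1·2 + 1, so a_5 = 1
2 = 2·1 + 0, so a_6 = 2

[12; 1, 2, 2, 1, 1, 2]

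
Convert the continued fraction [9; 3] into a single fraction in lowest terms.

Build up convergents one term at a time:
a_0 = 9: 9/1
a_1 = 3: 28/3

28/3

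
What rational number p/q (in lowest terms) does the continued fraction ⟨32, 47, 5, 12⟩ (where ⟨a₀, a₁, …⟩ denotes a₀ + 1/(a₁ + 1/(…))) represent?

92189/2879

Start with 12.
5 + 1/(12/1) = 5 + 1/12 = 61/12
47 + 1/(61/12) = 47 + 12/61 = 2879/61
32 + 1/(2879/61) = 32 + 61/2879 = 92189/2879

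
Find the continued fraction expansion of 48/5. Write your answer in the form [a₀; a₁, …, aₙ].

⌊48/5⌋ = 9, remainder 3
⌊5/3⌋ = 1, remainder 2
⌊3/2⌋ = 1, remainder 1
⌊2/1⌋ = 2, remainder 0

[9; 1, 1, 2]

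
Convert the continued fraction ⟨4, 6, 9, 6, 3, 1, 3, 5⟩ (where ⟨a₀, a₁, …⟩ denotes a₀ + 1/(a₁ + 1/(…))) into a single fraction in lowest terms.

115330/27699

a_0 = 4: 4/1
a_1 = 6: 25/6
a_2 = 9: 229/55
a_3 = 6: 1399/336
a_4 = 3: 4426/1063
a_5 = 1: 5825/1399
a_6 = 3: 21901/5260
a_7 = 5: 115330/27699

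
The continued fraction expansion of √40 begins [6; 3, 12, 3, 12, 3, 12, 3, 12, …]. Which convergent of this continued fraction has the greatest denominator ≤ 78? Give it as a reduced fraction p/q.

List convergents until the denominator exceeds the bound:
a_0 = 6: 6/1  (≤ bound)
a_1 = 3: 19/3  (≤ bound)
a_2 = 12: 234/37  (≤ bound)
a_3 = 3: 721/114  (> 78, stop)

234/37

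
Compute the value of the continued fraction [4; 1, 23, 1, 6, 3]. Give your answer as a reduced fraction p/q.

2713/547

Use the convergent recurrence hₖ = aₖ·hₖ₋₁ + hₖ₋₂ (and likewise for the denominators kₖ):
a_0 = 4: 4/1
a_1 = 1: 5/1
a_2 = 23: 119/24
a_3 = 1: 124/25
a_4 = 6: 863/174
a_5 = 3: 2713/547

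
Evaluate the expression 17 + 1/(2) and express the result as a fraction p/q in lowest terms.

35/2

a_0 = 17: 17/1
a_1 = 2: 35/2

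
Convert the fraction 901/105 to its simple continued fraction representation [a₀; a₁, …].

[8; 1, 1, 2, 1, 1, 2, 3]

901 ÷ 105 → quotient 8, remainder 61
105 ÷ 61 → quotient 1, remainder 44
61 ÷ 44 → quotient 1, remainder 17
44 ÷ 17 → quotient 2, remainder 10
17 ÷ 10 → quotient 1, remainder 7
10 ÷ 7 → quotient 1, remainder 3
7 ÷ 3 → quotient 2, remainder 1
3 ÷ 1 → quotient 3, remainder 0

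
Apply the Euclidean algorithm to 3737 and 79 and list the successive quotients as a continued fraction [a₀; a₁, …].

3737 = 47·79 + 24, so a_0 = 47
79 = 3·24 + 7, so a_1 = 3
24 = 3·7 + 3, so a_2 = 3
7 = 2·3 + 1, so a_3 = 2
3 = 3·1 + 0, so a_4 = 3

[47; 3, 3, 2, 3]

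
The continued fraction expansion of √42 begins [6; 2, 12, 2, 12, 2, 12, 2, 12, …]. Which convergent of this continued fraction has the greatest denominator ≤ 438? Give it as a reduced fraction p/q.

337/52

a_0 = 6: 6/1  (≤ bound)
a_1 = 2: 13/2  (≤ bound)
a_2 = 12: 162/25  (≤ bound)
a_3 = 2: 337/52  (≤ bound)
a_4 = 12: 4206/649  (> 438, stop)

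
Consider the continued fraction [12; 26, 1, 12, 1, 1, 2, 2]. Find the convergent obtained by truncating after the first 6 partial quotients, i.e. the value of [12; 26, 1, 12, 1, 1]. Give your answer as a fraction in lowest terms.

a_0 = 12: 12/1
a_1 = 26: 313/26
a_2 = 1: 325/27
a_3 = 12: 4213/350
a_4 = 1: 4538/377
a_5 = 1: 8751/727

8751/727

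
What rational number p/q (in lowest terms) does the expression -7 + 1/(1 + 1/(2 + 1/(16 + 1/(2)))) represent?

Compute successive convergents:
a_0 = -7: -7/1
a_1 = 1: -6/1
a_2 = 2: -19/3
a_3 = 16: -310/49
a_4 = 2: -639/101

-639/101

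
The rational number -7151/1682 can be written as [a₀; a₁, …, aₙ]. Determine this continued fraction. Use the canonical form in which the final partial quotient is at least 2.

[-5; 1, 2, 1, 41, 3, 3]

⌊-7151/1682⌋ = -5, remainder 1259
⌊1682/1259⌋ = 1, remainder 423
⌊1259/423⌋ = 2, remainder 413
⌊423/413⌋ = 1, remainder 10
⌊413/10⌋ = 41, remainder 3
⌊10/3⌋ = 3, remainder 1
⌊3/1⌋ = 3, remainder 0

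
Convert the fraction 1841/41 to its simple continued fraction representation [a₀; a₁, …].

Repeatedly divide and take the remainder:
1841 ÷ 41 → quotient 44, remainder 37
41 ÷ 37 → quotient 1, remainder 4
37 ÷ 4 → quotient 9, remainder 1
4 ÷ 1 → quotient 4, remainder 0

[44; 1, 9, 4]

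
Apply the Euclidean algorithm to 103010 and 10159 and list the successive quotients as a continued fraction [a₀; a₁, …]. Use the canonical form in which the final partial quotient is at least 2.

[10; 7, 6, 2, 15, 7]

Run the Euclidean algorithm, recording each quotient:
⌊103010/10159⌋ = 10, remainder 1420
⌊10159/1420⌋ = 7, remainder 219
⌊1420/219⌋ = 6, remainder 106
⌊219/106⌋ = 2, remainder 7
⌊106/7⌋ = 15, remainder 1
⌊7/1⌋ = 7, remainder 0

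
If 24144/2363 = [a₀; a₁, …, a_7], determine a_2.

24144 ÷ 2363 → quotient 10, remainder 514
2363 ÷ 514 → quotient 4, remainder 307
514 ÷ 307 → quotient 1, remainder 207

1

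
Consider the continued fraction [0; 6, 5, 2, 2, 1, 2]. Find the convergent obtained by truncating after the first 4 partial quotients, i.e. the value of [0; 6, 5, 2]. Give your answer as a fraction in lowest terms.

11/68

Work from the innermost term outward:
Start with 2.
5 + 1/(2/1) = 5 + 1/2 = 11/2
6 + 1/(11/2) = 6 + 2/11 = 68/11
0 + 1/(68/11) = 0 + 11/68 = 11/68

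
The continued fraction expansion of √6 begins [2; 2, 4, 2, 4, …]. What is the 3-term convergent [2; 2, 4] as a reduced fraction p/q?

a_0 = 2: 2/1
a_1 = 2: 5/2
a_2 = 4: 22/9

22/9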